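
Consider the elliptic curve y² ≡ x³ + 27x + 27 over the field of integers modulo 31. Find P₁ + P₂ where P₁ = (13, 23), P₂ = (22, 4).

(13, 23) + (22, 4). λ = (4 - 23)/(22 - 13) ≡ 12/9 mod 31. 9⁻¹ ≡ 7 (mod 31) since 9·7 = 63 ≡ 1, so λ ≡ 22.
  x = λ² - 13 - 22 = 484 - 35 ≡ 15; y = λ·(13 - 15) - 23 ≡ 26. → (15, 26)

(15, 26)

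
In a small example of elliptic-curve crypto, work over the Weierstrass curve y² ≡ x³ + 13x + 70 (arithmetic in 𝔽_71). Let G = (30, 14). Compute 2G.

(15, 27)

tangent at (30, 14): λ = (3·30² + 13)/(2·14) ≡ 15/28. 28⁻¹ ≡ 33 (mod 71), so λ ≡ 15·33 ≡ 69.
  x = λ² - 30 - 30 = 4761 - 60 ≡ 15; y = λ·(30 - 15) - 14 ≡ 27. → (15, 27)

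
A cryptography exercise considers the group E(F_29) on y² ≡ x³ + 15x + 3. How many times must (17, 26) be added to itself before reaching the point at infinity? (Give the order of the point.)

10

2P: tangent at (17, 26): λ = (3·17² + 15)/(2·26) ≡ 12/23. 23⁻¹ ≡ 24 (mod 29) since 23·24 = 552 ≡ 1, so λ ≡ 12·24 ≡ 27.
  x = λ² - 17 - 17 = 729 - 34 ≡ 28; y = λ·(17 - 28) - 26 ≡ 25. → (28, 25)
3P: (28, 25) + (17, 26). λ = (26 - 25)/(17 - 28) ≡ 1/18 mod 29. 18⁻¹ ≡ 21 (mod 29), so λ ≡ 21.
  x = λ² - 28 - 17 = 441 - 45 ≡ 19; y = λ·(28 - 19) - 25 ≡ 19. → (19, 19)
4P: (19, 19) + (17, 26). λ = (26 - 19)/(17 - 19) ≡ 7/27 mod 29. 27⁻¹ ≡ 14 (mod 29), so λ ≡ 11.
  x = λ² - 19 - 17 = 121 - 36 ≡ 27; y = λ·(19 - 27) - 19 ≡ 9. → (27, 9)
5P: (27, 9) + (17, 26). λ = (26 - 9)/(17 - 27) ≡ 17/19 mod 29. 19⁻¹ ≡ 26 (mod 29), so λ ≡ 7.
  x = λ² - 27 - 17 = 49 - 44 ≡ 5; y = λ·(27 - 5) - 9 ≡ 0. → (5, 0)
6P: (5, 0) + (17, 26). λ = (26 - 0)/(17 - 5) ≡ 26/12 mod 29. 12⁻¹ ≡ 17 (mod 29) since 12·17 = 204 ≡ 1, so λ ≡ 7.
  x = λ² - 5 - 17 = 49 - 22 ≡ 27; y = λ·(5 - 27) - 0 ≡ 20. → (27, 20)
7P: (27, 20) + (17, 26). λ = (26 - 20)/(17 - 27) ≡ 6/19 mod 29. 19⁻¹ ≡ 26 (mod 29) since 19·26 = 494 ≡ 1, so λ ≡ 11.
  x = λ² - 27 - 17 = 121 - 44 ≡ 19; y = λ·(27 - 19) - 20 ≡ 10. → (19, 10)
8P: (19, 10) + (17, 26). λ = (26 - 10)/(17 - 19) ≡ 16/27 mod 29. 27⁻¹ ≡ 14 (mod 29), so λ ≡ 21.
  x = λ² - 19 - 17 = 441 - 36 ≡ 28; y = λ·(19 - 28) - 10 ≡ 4. → (28, 4)
9P: (28, 4) + (17, 26). λ = (26 - 4)/(17 - 28) ≡ 22/18 mod 29. 18⁻¹ ≡ 21 (mod 29), so λ ≡ 27.
  x = λ² - 28 - 17 = 729 - 45 ≡ 17; y = λ·(28 - 17) - 4 ≡ 3. → (17, 3)
10P: (17, 3) + (17, 26): same x and y₁ ≡ -y₂, so the sum is the point at infinity.
10P = the point at infinity, so the order is 10.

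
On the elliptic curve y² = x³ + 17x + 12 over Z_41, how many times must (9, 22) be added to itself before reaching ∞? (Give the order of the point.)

2P: tangent at (9, 22): λ = (3·9² + 17)/(2·22) ≡ 14/3. 3⁻¹ ≡ 14 (mod 41), so λ ≡ 14·14 ≡ 32.
  x = λ² - 9 - 9 = 1024 - 18 ≡ 22; y = λ·(9 - 22) - 22 ≡ 13. → (22, 13)
3P: (22, 13) + (9, 22). λ = (22 - 13)/(9 - 22) ≡ 9/28 mod 41. 28⁻¹ ≡ 22 (mod 41), so λ ≡ 34.
  x = λ² - 22 - 9 = 1156 - 31 ≡ 18; y = λ·(22 - 18) - 13 ≡ 0. → (18, 0)
4P: (18, 0) + (9, 22). λ = (22 - 0)/(9 - 18) ≡ 22/32 mod 41. 32⁻¹ ≡ 9 (mod 41), so λ ≡ 34.
  x = λ² - 18 - 9 = 1156 - 27 ≡ 22; y = λ·(18 - 22) - 0 ≡ 28. → (22, 28)
5P: (22, 28) + (9, 22). λ = (22 - 28)/(9 - 22) ≡ 35/28 mod 41. 28⁻¹ ≡ 22 (mod 41) since 28·22 = 616 ≡ 1, so λ ≡ 32.
  x = λ² - 22 - 9 = 1024 - 31 ≡ 9; y = λ·(22 - 9) - 28 ≡ 19. → (9, 19)
6P: (9, 19) + (9, 22): same x and y₁ ≡ -y₂, so the sum is ∞.
6P = ∞, so the order is 6.

6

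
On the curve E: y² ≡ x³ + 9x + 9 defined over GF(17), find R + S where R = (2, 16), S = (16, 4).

(2, 16) + (16, 4). λ = (4 - 16)/(16 - 2) ≡ 5/14 mod 17. 14⁻¹ ≡ 11 (mod 17) since 14·11 = 154 ≡ 1, so λ ≡ 4.
  x = λ² - 2 - 16 = 16 - 18 ≡ 15; y = λ·(2 - 15) - 16 ≡ 0. → (15, 0)

(15, 0)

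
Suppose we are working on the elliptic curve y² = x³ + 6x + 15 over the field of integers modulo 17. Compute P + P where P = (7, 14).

(3, 3)

tangent at (7, 14): λ = (3·7² + 6)/(2·14) ≡ 0/11. 11⁻¹ ≡ 14 (mod 17), so λ ≡ 0·14 ≡ 0.
  x = λ² - 7 - 7 = 0 - 14 ≡ 3; y = λ·(7 - 3) - 14 ≡ 3. → (3, 3)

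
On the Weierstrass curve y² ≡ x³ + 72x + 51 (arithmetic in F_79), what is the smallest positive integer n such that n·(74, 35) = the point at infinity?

4

2P: tangent at (74, 35): λ = (3·74² + 72)/(2·35) ≡ 68/70. 70⁻¹ ≡ 35 (mod 79), so λ ≡ 68·35 ≡ 10.
  x = λ² - 74 - 74 = 100 - 148 ≡ 31; y = λ·(74 - 31) - 35 ≡ 0. → (31, 0)
3P: (31, 0) + (74, 35). λ = (35 - 0)/(74 - 31) ≡ 35/43 mod 79. 43⁻¹ ≡ 68 (mod 79) since 43·68 = 2924 ≡ 1, so λ ≡ 10.
  x = λ² - 31 - 74 = 100 - 105 ≡ 74; y = λ·(31 - 74) - 0 ≡ 44. → (74, 44)
4P: (74, 44) + (74, 35): same x and y₁ ≡ -y₂, so the sum is the point at infinity.
4P = the point at infinity, so the order is 4.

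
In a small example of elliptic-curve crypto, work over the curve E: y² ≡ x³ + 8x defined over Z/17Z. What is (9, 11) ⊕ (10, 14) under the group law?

(9, 11) + (10, 14). λ = (14 - 11)/(10 - 9) ≡ 3/1 mod 17. 1⁻¹ ≡ 1 (mod 17) since 1·1 = 1 ≡ 1, so λ ≡ 3.
  x = λ² - 9 - 10 = 9 - 19 ≡ 7; y = λ·(9 - 7) - 11 ≡ 12. → (7, 12)

(7, 12)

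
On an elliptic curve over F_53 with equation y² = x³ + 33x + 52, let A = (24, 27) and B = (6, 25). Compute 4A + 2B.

First 4A:
Repeated addition: build up to 4A.
2A: tangent at (24, 27): λ = (3·24² + 33)/(2·27) ≡ 12/1. 1⁻¹ ≡ 1 (mod 53), so λ ≡ 12·1 ≡ 12.
  x = λ² - 24 - 24 = 144 - 48 ≡ 43; y = λ·(24 - 43) - 27 ≡ 10. → (43, 10)
3A: (43, 10) + (24, 27). λ = (27 - 10)/(24 - 43) ≡ 17/34 mod 53. 34⁻¹ ≡ 39 (mod 53) since 34·39 = 1326 ≡ 1, so λ ≡ 27.
  x = λ² - 43 - 24 = 729 - 67 ≡ 26; y = λ·(43 - 26) - 10 ≡ 25. → (26, 25)
4A: (26, 25) + (24, 27). λ = (27 - 25)/(24 - 26) ≡ 2/51 mod 53. 51⁻¹ ≡ 26 (mod 53) since 51·26 = 1326 ≡ 1, so λ ≡ 52.
  x = λ² - 26 - 24 = 2704 - 50 ≡ 4; y = λ·(26 - 4) - 25 ≡ 6. → (4, 6)
4A = (4, 6).
Next 2B:
Repeated addition: build up to 2B.
2B: tangent at (6, 25): λ = (3·6² + 33)/(2·25) ≡ 35/50. 50⁻¹ ≡ 35 (mod 53) since 50·35 = 1750 ≡ 1, so λ ≡ 35·35 ≡ 6.
  x = λ² - 6 - 6 = 36 - 12 ≡ 24; y = λ·(6 - 24) - 25 ≡ 26. → (24, 26)
2B = (24, 26).
Finally 4A + 2B:
(4, 6) + (24, 26). λ = (26 - 6)/(24 - 4) ≡ 20/20 mod 53. 20⁻¹ ≡ 8 (mod 53), so λ ≡ 1.
  x = λ² - 4 - 24 = 1 - 28 ≡ 26; y = λ·(4 - 26) - 6 ≡ 25. → (26, 25)

(26, 25)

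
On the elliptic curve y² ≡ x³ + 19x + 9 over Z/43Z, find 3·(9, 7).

(30, 39)

Write P = (9, 7).
Repeated addition: build up to 3P.
2P: tangent at (9, 7): λ = (3·9² + 19)/(2·7) ≡ 4/14. 14⁻¹ ≡ 40 (mod 43) since 14·40 = 560 ≡ 1, so λ ≡ 4·40 ≡ 31.
  x = λ² - 9 - 9 = 961 - 18 ≡ 40; y = λ·(9 - 40) - 7 ≡ 21. → (40, 21)
3P: (40, 21) + (9, 7). λ = (7 - 21)/(9 - 40) ≡ 29/12 mod 43. 12⁻¹ ≡ 18 (mod 43) since 12·18 = 216 ≡ 1, so λ ≡ 6.
  x = λ² - 40 - 9 = 36 - 49 ≡ 30; y = λ·(40 - 30) - 21 ≡ 39. → (30, 39)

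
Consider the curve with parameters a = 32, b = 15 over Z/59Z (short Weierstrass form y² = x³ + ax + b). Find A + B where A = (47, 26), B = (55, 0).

(45, 56)

(47, 26) + (55, 0). λ = (0 - 26)/(55 - 47) ≡ 33/8 mod 59. 8⁻¹ ≡ 37 (mod 59), so λ ≡ 41.
  x = λ² - 47 - 55 = 1681 - 102 ≡ 45; y = λ·(47 - 45) - 26 ≡ 56. → (45, 56)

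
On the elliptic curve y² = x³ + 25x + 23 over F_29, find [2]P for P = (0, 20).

(9, 7)

tangent at (0, 20): λ = (3·0² + 25)/(2·20) ≡ 25/11. 11⁻¹ ≡ 8 (mod 29), so λ ≡ 25·8 ≡ 26.
  x = λ² - 0 - 0 = 676 - 0 ≡ 9; y = λ·(0 - 9) - 20 ≡ 7. → (9, 7)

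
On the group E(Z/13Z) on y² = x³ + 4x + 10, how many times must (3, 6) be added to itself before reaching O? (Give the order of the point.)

2P: tangent at (3, 6): λ = (3·3² + 4)/(2·6) ≡ 5/12. 12⁻¹ ≡ 12 (mod 13) since 12·12 = 144 ≡ 1, so λ ≡ 5·12 ≡ 8.
  x = λ² - 3 - 3 = 64 - 6 ≡ 6; y = λ·(3 - 6) - 6 ≡ 9. → (6, 9)
3P: (6, 9) + (3, 6). λ = (6 - 9)/(3 - 6) ≡ 10/10 mod 13. 10⁻¹ ≡ 4 (mod 13) since 10·4 = 40 ≡ 1, so λ ≡ 1.
  x = λ² - 6 - 3 = 1 - 9 ≡ 5; y = λ·(6 - 5) - 9 ≡ 5. → (5, 5)
4P: (5, 5) + (3, 6). λ = (6 - 5)/(3 - 5) ≡ 1/11 mod 13. 11⁻¹ ≡ 6 (mod 13) since 11·6 = 66 ≡ 1, so λ ≡ 6.
  x = λ² - 5 - 3 = 36 - 8 ≡ 2; y = λ·(5 - 2) - 5 ≡ 0. → (2, 0)
5P: (2, 0) + (3, 6). λ = (6 - 0)/(3 - 2) ≡ 6/1 mod 13. 1⁻¹ ≡ 1 (mod 13), so λ ≡ 6.
  x = λ² - 2 - 3 = 36 - 5 ≡ 5; y = λ·(2 - 5) - 0 ≡ 8. → (5, 8)
6P: (5, 8) + (3, 6). λ = (6 - 8)/(3 - 5) ≡ 11/11 mod 13. 11⁻¹ ≡ 6 (mod 13) since 11·6 = 66 ≡ 1, so λ ≡ 1.
  x = λ² - 5 - 3 = 1 - 8 ≡ 6; y = λ·(5 - 6) - 8 ≡ 4. → (6, 4)
7P: (6, 4) + (3, 6). λ = (6 - 4)/(3 - 6) ≡ 2/10 mod 13. 10⁻¹ ≡ 4 (mod 13), so λ ≡ 8.
  x = λ² - 6 - 3 = 64 - 9 ≡ 3; y = λ·(6 - 3) - 4 ≡ 7. → (3, 7)
8P: (3, 7) + (3, 6): same x and y₁ ≡ -y₂, so the sum is O.
8P = O, so the order is 8.

8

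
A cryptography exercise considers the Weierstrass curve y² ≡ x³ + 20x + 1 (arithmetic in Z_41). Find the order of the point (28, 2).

2P: tangent at (28, 2): λ = (3·28² + 20)/(2·2) ≡ 35/4. 4⁻¹ ≡ 31 (mod 41), so λ ≡ 35·31 ≡ 19.
  x = λ² - 28 - 28 = 361 - 56 ≡ 18; y = λ·(28 - 18) - 2 ≡ 24. → (18, 24)
3P: (18, 24) + (28, 2). λ = (2 - 24)/(28 - 18) ≡ 19/10 mod 41. 10⁻¹ ≡ 37 (mod 41), so λ ≡ 6.
  x = λ² - 18 - 28 = 36 - 46 ≡ 31; y = λ·(18 - 31) - 24 ≡ 21. → (31, 21)
4P: (31, 21) + (28, 2). λ = (2 - 21)/(28 - 31) ≡ 22/38 mod 41. 38⁻¹ ≡ 27 (mod 41), so λ ≡ 20.
  x = λ² - 31 - 28 = 400 - 59 ≡ 13; y = λ·(31 - 13) - 21 ≡ 11. → (13, 11)
5P: (13, 11) + (28, 2). λ = (2 - 11)/(28 - 13) ≡ 32/15 mod 41. 15⁻¹ ≡ 11 (mod 41) since 15·11 = 165 ≡ 1, so λ ≡ 24.
  x = λ² - 13 - 28 = 576 - 41 ≡ 2; y = λ·(13 - 2) - 11 ≡ 7. → (2, 7)
6P: (2, 7) + (28, 2). λ = (2 - 7)/(28 - 2) ≡ 36/26 mod 41. 26⁻¹ ≡ 30 (mod 41) since 26·30 = 780 ≡ 1, so λ ≡ 14.
  x = λ² - 2 - 28 = 196 - 30 ≡ 2; y = λ·(2 - 2) - 7 ≡ 34. → (2, 34)
7P: (2, 34) + (28, 2). λ = (2 - 34)/(28 - 2) ≡ 9/26 mod 41. 26⁻¹ ≡ 30 (mod 41), so λ ≡ 24.
  x = λ² - 2 - 28 = 576 - 30 ≡ 13; y = λ·(2 - 13) - 34 ≡ 30. → (13, 30)
8P: (13, 30) + (28, 2). λ = (2 - 30)/(28 - 13) ≡ 13/15 mod 41. 15⁻¹ ≡ 11 (mod 41), so λ ≡ 20.
  x = λ² - 13 - 28 = 400 - 41 ≡ 31; y = λ·(13 - 31) - 30 ≡ 20. → (31, 20)
9P: (31, 20) + (28, 2). λ = (2 - 20)/(28 - 31) ≡ 23/38 mod 41. 38⁻¹ ≡ 27 (mod 41), so λ ≡ 6.
  x = λ² - 31 - 28 = 36 - 59 ≡ 18; y = λ·(31 - 18) - 20 ≡ 17. → (18, 17)
10P: (18, 17) + (28, 2). λ = (2 - 17)/(28 - 18) ≡ 26/10 mod 41. 10⁻¹ ≡ 37 (mod 41) since 10·37 = 370 ≡ 1, so λ ≡ 19.
  x = λ² - 18 - 28 = 361 - 46 ≡ 28; y = λ·(18 - 28) - 17 ≡ 39. → (28, 39)
11P: (28, 39) + (28, 2): same x and y₁ ≡ -y₂, so the sum is the point at infinity.
11P = the point at infinity, so the order is 11.

11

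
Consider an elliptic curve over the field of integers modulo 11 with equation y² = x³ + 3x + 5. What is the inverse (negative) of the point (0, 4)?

(0, 7)

-(0, 4) = (0, -4 mod 11) = (0, 7).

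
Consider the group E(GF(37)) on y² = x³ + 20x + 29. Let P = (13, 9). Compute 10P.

(17, 19)

Double-and-add on 10 = (1010)₂. Start with P = (13, 9) for the leading 1-bit.
double: tangent at (13, 9): λ = (3·13² + 20)/(2·9) ≡ 9/18. 18⁻¹ ≡ 35 (mod 37), so λ ≡ 9·35 ≡ 19.
  x = λ² - 13 - 13 = 361 - 26 ≡ 2; y = λ·(13 - 2) - 9 ≡ 15. → (2, 15)
double: tangent at (2, 15): λ = (3·2² + 20)/(2·15) ≡ 32/30. 30⁻¹ ≡ 21 (mod 37), so λ ≡ 32·21 ≡ 6.
  x = λ² - 2 - 2 = 36 - 4 ≡ 32; y = λ·(2 - 32) - 15 ≡ 27. → (32, 27)
add P: (32, 27) + (13, 9). λ = (9 - 27)/(13 - 32) ≡ 19/18 mod 37. 18⁻¹ ≡ 35 (mod 37) since 18·35 = 630 ≡ 1, so λ ≡ 36.
  x = λ² - 32 - 13 = 1296 - 45 ≡ 30; y = λ·(32 - 30) - 27 ≡ 8. → (30, 8)
double: tangent at (30, 8): λ = (3·30² + 20)/(2·8) ≡ 19/16. 16⁻¹ ≡ 7 (mod 37), so λ ≡ 19·7 ≡ 22.
  x = λ² - 30 - 30 = 484 - 60 ≡ 17; y = λ·(30 - 17) - 8 ≡ 19. → (17, 19)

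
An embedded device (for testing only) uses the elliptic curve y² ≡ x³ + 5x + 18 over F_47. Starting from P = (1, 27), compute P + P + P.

Repeated addition: build up to 3P.
2P: tangent at (1, 27): λ = (3·1² + 5)/(2·27) ≡ 8/7. 7⁻¹ ≡ 27 (mod 47), so λ ≡ 8·27 ≡ 28.
  x = λ² - 1 - 1 = 784 - 2 ≡ 30; y = λ·(1 - 30) - 27 ≡ 7. → (30, 7)
3P: (30, 7) + (1, 27). λ = (27 - 7)/(1 - 30) ≡ 20/18 mod 47. 18⁻¹ ≡ 34 (mod 47), so λ ≡ 22.
  x = λ² - 30 - 1 = 484 - 31 ≡ 30; y = λ·(30 - 30) - 7 ≡ 40. → (30, 40)

(30, 40)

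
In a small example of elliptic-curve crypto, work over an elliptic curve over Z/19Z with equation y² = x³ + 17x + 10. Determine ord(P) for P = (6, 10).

7

2P: tangent at (6, 10): λ = (3·6² + 17)/(2·10) ≡ 11/1. 1⁻¹ ≡ 1 (mod 19) since 1·1 = 1 ≡ 1, so λ ≡ 11·1 ≡ 11.
  x = λ² - 6 - 6 = 121 - 12 ≡ 14; y = λ·(6 - 14) - 10 ≡ 16. → (14, 16)
3P: (14, 16) + (6, 10). λ = (10 - 16)/(6 - 14) ≡ 13/11 mod 19. 11⁻¹ ≡ 7 (mod 19) since 11·7 = 77 ≡ 1, so λ ≡ 15.
  x = λ² - 14 - 6 = 225 - 20 ≡ 15; y = λ·(14 - 15) - 16 ≡ 7. → (15, 7)
4P: (15, 7) + (6, 10). λ = (10 - 7)/(6 - 15) ≡ 3/10 mod 19. 10⁻¹ ≡ 2 (mod 19), so λ ≡ 6.
  x = λ² - 15 - 6 = 36 - 21 ≡ 15; y = λ·(15 - 15) - 7 ≡ 12. → (15, 12)
5P: (15, 12) + (6, 10). λ = (10 - 12)/(6 - 15) ≡ 17/10 mod 19. 10⁻¹ ≡ 2 (mod 19) since 10·2 = 20 ≡ 1, so λ ≡ 15.
  x = λ² - 15 - 6 = 225 - 21 ≡ 14; y = λ·(15 - 14) - 12 ≡ 3. → (14, 3)
6P: (14, 3) + (6, 10). λ = (10 - 3)/(6 - 14) ≡ 7/11 mod 19. 11⁻¹ ≡ 7 (mod 19) since 11·7 = 77 ≡ 1, so λ ≡ 11.
  x = λ² - 14 - 6 = 121 - 20 ≡ 6; y = λ·(14 - 6) - 3 ≡ 9. → (6, 9)
7P: (6, 9) + (6, 10): same x and y₁ ≡ -y₂, so the sum is the point at infinity.
7P = the point at infinity, so the order is 7.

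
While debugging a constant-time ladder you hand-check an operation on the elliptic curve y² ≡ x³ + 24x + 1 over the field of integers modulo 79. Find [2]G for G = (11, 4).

tangent at (11, 4): λ = (3·11² + 24)/(2·4) ≡ 71/8. 8⁻¹ ≡ 10 (mod 79) since 8·10 = 80 ≡ 1, so λ ≡ 71·10 ≡ 78.
  x = λ² - 11 - 11 = 6084 - 22 ≡ 58; y = λ·(11 - 58) - 4 ≡ 43. → (58, 43)

(58, 43)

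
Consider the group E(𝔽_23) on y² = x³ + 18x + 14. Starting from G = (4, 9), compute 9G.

(18, 12)

Repeated addition: build up to 9G.
2G: tangent at (4, 9): λ = (3·4² + 18)/(2·9) ≡ 20/18. 18⁻¹ ≡ 9 (mod 23), so λ ≡ 20·9 ≡ 19.
  x = λ² - 4 - 4 = 361 - 8 ≡ 8; y = λ·(4 - 8) - 9 ≡ 7. → (8, 7)
3G: (8, 7) + (4, 9). λ = (9 - 7)/(4 - 8) ≡ 2/19 mod 23. 19⁻¹ ≡ 17 (mod 23) since 19·17 = 323 ≡ 1, so λ ≡ 11.
  x = λ² - 8 - 4 = 121 - 12 ≡ 17; y = λ·(8 - 17) - 7 ≡ 9. → (17, 9)
4G: (17, 9) + (4, 9). λ = (9 - 9)/(4 - 17) ≡ 0/10 mod 23. 10⁻¹ ≡ 7 (mod 23), so λ ≡ 0.
  x = λ² - 17 - 4 = 0 - 21 ≡ 2; y = λ·(17 - 2) - 9 ≡ 14. → (2, 14)
5G: (2, 14) + (4, 9). λ = (9 - 14)/(4 - 2) ≡ 18/2 mod 23. 2⁻¹ ≡ 12 (mod 23) since 2·12 = 24 ≡ 1, so λ ≡ 9.
  x = λ² - 2 - 4 = 81 - 6 ≡ 6; y = λ·(2 - 6) - 14 ≡ 19. → (6, 19)
6G: (6, 19) + (4, 9). λ = (9 - 19)/(4 - 6) ≡ 13/21 mod 23. 21⁻¹ ≡ 11 (mod 23), so λ ≡ 5.
  x = λ² - 6 - 4 = 25 - 10 ≡ 15; y = λ·(6 - 15) - 19 ≡ 5. → (15, 5)
7G: (15, 5) + (4, 9). λ = (9 - 5)/(4 - 15) ≡ 4/12 mod 23. 12⁻¹ ≡ 2 (mod 23), so λ ≡ 8.
  x = λ² - 15 - 4 = 64 - 19 ≡ 22; y = λ·(15 - 22) - 5 ≡ 8. → (22, 8)
8G: (22, 8) + (4, 9). λ = (9 - 8)/(4 - 22) ≡ 1/5 mod 23. 5⁻¹ ≡ 14 (mod 23) since 5·14 = 70 ≡ 1, so λ ≡ 14.
  x = λ² - 22 - 4 = 196 - 26 ≡ 9; y = λ·(22 - 9) - 8 ≡ 13. → (9, 13)
9G: (9, 13) + (4, 9). λ = (9 - 13)/(4 - 9) ≡ 19/18 mod 23. 18⁻¹ ≡ 9 (mod 23), so λ ≡ 10.
  x = λ² - 9 - 4 = 100 - 13 ≡ 18; y = λ·(9 - 18) - 13 ≡ 12. → (18, 12)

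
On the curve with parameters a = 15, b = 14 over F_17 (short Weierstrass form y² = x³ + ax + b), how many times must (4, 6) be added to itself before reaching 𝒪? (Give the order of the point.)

9

2P: tangent at (4, 6): λ = (3·4² + 15)/(2·6) ≡ 12/12. 12⁻¹ ≡ 10 (mod 17), so λ ≡ 12·10 ≡ 1.
  x = λ² - 4 - 4 = 1 - 8 ≡ 10; y = λ·(4 - 10) - 6 ≡ 5. → (10, 5)
3P: (10, 5) + (4, 6). λ = (6 - 5)/(4 - 10) ≡ 1/11 mod 17. 11⁻¹ ≡ 14 (mod 17), so λ ≡ 14.
  x = λ² - 10 - 4 = 196 - 14 ≡ 12; y = λ·(10 - 12) - 5 ≡ 1. → (12, 1)
4P: (12, 1) + (4, 6). λ = (6 - 1)/(4 - 12) ≡ 5/9 mod 17. 9⁻¹ ≡ 2 (mod 17), so λ ≡ 10.
  x = λ² - 12 - 4 = 100 - 16 ≡ 16; y = λ·(12 - 16) - 1 ≡ 10. → (16, 10)
5P: (16, 10) + (4, 6). λ = (6 - 10)/(4 - 16) ≡ 13/5 mod 17. 5⁻¹ ≡ 7 (mod 17), so λ ≡ 6.
  x = λ² - 16 - 4 = 36 - 20 ≡ 16; y = λ·(16 - 16) - 10 ≡ 7. → (16, 7)
6P: (16, 7) + (4, 6). λ = (6 - 7)/(4 - 16) ≡ 16/5 mod 17. 5⁻¹ ≡ 7 (mod 17), so λ ≡ 10.
  x = λ² - 16 - 4 = 100 - 20 ≡ 12; y = λ·(16 - 12) - 7 ≡ 16. → (12, 16)
7P: (12, 16) + (4, 6). λ = (6 - 16)/(4 - 12) ≡ 7/9 mod 17. 9⁻¹ ≡ 2 (mod 17), so λ ≡ 14.
  x = λ² - 12 - 4 = 196 - 16 ≡ 10; y = λ·(12 - 10) - 16 ≡ 12. → (10, 12)
8P: (10, 12) + (4, 6). λ = (6 - 12)/(4 - 10) ≡ 11/11 mod 17. 11⁻¹ ≡ 14 (mod 17), so λ ≡ 1.
  x = λ² - 10 - 4 = 1 - 14 ≡ 4; y = λ·(10 - 4) - 12 ≡ 11. → (4, 11)
9P: (4, 11) + (4, 6): same x and y₁ ≡ -y₂, so the sum is 𝒪.
9P = 𝒪, so the order is 9.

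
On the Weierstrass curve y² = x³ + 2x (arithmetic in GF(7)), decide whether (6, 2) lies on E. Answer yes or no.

y² = 2² ≡ 4; x³ + 2x + 0 = 228 ≡ 4 (mod 7). 4 = 4.

yes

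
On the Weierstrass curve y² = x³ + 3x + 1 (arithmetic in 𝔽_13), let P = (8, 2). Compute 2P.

tangent at (8, 2): λ = (3·8² + 3)/(2·2) ≡ 0/4. 4⁻¹ ≡ 10 (mod 13), so λ ≡ 0·10 ≡ 0.
  x = λ² - 8 - 8 = 0 - 16 ≡ 10; y = λ·(8 - 10) - 2 ≡ 11. → (10, 11)

(10, 11)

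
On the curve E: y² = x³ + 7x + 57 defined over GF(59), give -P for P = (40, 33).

-(40, 33) = (40, -33 mod 59) = (40, 26).

(40, 26)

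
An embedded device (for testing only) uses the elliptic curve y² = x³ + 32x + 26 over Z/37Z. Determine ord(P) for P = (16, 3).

10

2P: tangent at (16, 3): λ = (3·16² + 32)/(2·3) ≡ 23/6. 6⁻¹ ≡ 31 (mod 37) since 6·31 = 186 ≡ 1, so λ ≡ 23·31 ≡ 10.
  x = λ² - 16 - 16 = 100 - 32 ≡ 31; y = λ·(16 - 31) - 3 ≡ 32. → (31, 32)
3P: (31, 32) + (16, 3). λ = (3 - 32)/(16 - 31) ≡ 8/22 mod 37. 22⁻¹ ≡ 32 (mod 37), so λ ≡ 34.
  x = λ² - 31 - 16 = 1156 - 47 ≡ 36; y = λ·(31 - 36) - 32 ≡ 20. → (36, 20)
4P: (36, 20) + (16, 3). λ = (3 - 20)/(16 - 36) ≡ 20/17 mod 37. 17⁻¹ ≡ 24 (mod 37) since 17·24 = 408 ≡ 1, so λ ≡ 36.
  x = λ² - 36 - 16 = 1296 - 52 ≡ 23; y = λ·(36 - 23) - 20 ≡ 4. → (23, 4)
5P: (23, 4) + (16, 3). λ = (3 - 4)/(16 - 23) ≡ 36/30 mod 37. 30⁻¹ ≡ 21 (mod 37), so λ ≡ 16.
  x = λ² - 23 - 16 = 256 - 39 ≡ 32; y = λ·(23 - 32) - 4 ≡ 0. → (32, 0)
6P: (32, 0) + (16, 3). λ = (3 - 0)/(16 - 32) ≡ 3/21 mod 37. 21⁻¹ ≡ 30 (mod 37) since 21·30 = 630 ≡ 1, so λ ≡ 16.
  x = λ² - 32 - 16 = 256 - 48 ≡ 23; y = λ·(32 - 23) - 0 ≡ 33. → (23, 33)
7P: (23, 33) + (16, 3). λ = (3 - 33)/(16 - 23) ≡ 7/30 mod 37. 30⁻¹ ≡ 21 (mod 37) since 30·21 = 630 ≡ 1, so λ ≡ 36.
  x = λ² - 23 - 16 = 1296 - 39 ≡ 36; y = λ·(23 - 36) - 33 ≡ 17. → (36, 17)
8P: (36, 17) + (16, 3). λ = (3 - 17)/(16 - 36) ≡ 23/17 mod 37. 17⁻¹ ≡ 24 (mod 37), so λ ≡ 34.
  x = λ² - 36 - 16 = 1156 - 52 ≡ 31; y = λ·(36 - 31) - 17 ≡ 5. → (31, 5)
9P: (31, 5) + (16, 3). λ = (3 - 5)/(16 - 31) ≡ 35/22 mod 37. 22⁻¹ ≡ 32 (mod 37), so λ ≡ 10.
  x = λ² - 31 - 16 = 100 - 47 ≡ 16; y = λ·(31 - 16) - 5 ≡ 34. → (16, 34)
10P: (16, 34) + (16, 3): same x and y₁ ≡ -y₂, so the sum is O.
10P = O, so the order is 10.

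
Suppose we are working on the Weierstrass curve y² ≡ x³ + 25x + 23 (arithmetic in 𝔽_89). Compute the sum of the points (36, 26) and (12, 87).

(30, 70)

(36, 26) + (12, 87). λ = (87 - 26)/(12 - 36) ≡ 61/65 mod 89. 65⁻¹ ≡ 63 (mod 89), so λ ≡ 16.
  x = λ² - 36 - 12 = 256 - 48 ≡ 30; y = λ·(36 - 30) - 26 ≡ 70. → (30, 70)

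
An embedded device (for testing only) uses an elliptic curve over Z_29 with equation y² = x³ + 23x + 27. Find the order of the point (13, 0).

2

2P: (13, 0) + (13, 0): same x and y₁ ≡ -y₂, so the sum is ∞.
2P = ∞, so the order is 2.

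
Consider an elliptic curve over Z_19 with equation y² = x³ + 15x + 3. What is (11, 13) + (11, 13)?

(6, 10)

tangent at (11, 13): λ = (3·11² + 15)/(2·13) ≡ 17/7. 7⁻¹ ≡ 11 (mod 19), so λ ≡ 17·11 ≡ 16.
  x = λ² - 11 - 11 = 256 - 22 ≡ 6; y = λ·(11 - 6) - 13 ≡ 10. → (6, 10)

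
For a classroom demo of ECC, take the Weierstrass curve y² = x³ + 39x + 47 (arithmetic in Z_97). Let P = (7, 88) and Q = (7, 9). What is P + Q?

O

The two points share x = 7 and their y-coordinates satisfy 88 + 9 ≡ 0 (mod 97), so they are inverses. Their sum is O.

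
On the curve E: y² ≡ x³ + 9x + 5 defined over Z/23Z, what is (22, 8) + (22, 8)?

tangent at (22, 8): λ = (3·22² + 9)/(2·8) ≡ 12/16. 16⁻¹ ≡ 13 (mod 23) since 16·13 = 208 ≡ 1, so λ ≡ 12·13 ≡ 18.
  x = λ² - 22 - 22 = 324 - 44 ≡ 4; y = λ·(22 - 4) - 8 ≡ 17. → (4, 17)

(4, 17)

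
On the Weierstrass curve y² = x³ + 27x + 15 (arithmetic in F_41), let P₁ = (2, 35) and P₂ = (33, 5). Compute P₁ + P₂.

(15, 8)

(2, 35) + (33, 5). λ = (5 - 35)/(33 - 2) ≡ 11/31 mod 41. 31⁻¹ ≡ 4 (mod 41), so λ ≡ 3.
  x = λ² - 2 - 33 = 9 - 35 ≡ 15; y = λ·(2 - 15) - 35 ≡ 8. → (15, 8)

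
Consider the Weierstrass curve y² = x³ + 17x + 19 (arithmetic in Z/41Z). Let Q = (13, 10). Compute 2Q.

(11, 26)

tangent at (13, 10): λ = (3·13² + 17)/(2·10) ≡ 32/20. 20⁻¹ ≡ 39 (mod 41), so λ ≡ 32·39 ≡ 18.
  x = λ² - 13 - 13 = 324 - 26 ≡ 11; y = λ·(13 - 11) - 10 ≡ 26. → (11, 26)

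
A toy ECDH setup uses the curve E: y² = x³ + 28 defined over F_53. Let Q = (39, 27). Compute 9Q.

Double-and-add on 9 = (1001)₂. Start with Q = (39, 27) for the leading 1-bit.
double: tangent at (39, 27): λ = (3·39² + 0)/(2·27) ≡ 5/1. 1⁻¹ ≡ 1 (mod 53), so λ ≡ 5·1 ≡ 5.
  x = λ² - 39 - 39 = 25 - 78 ≡ 0; y = λ·(39 - 0) - 27 ≡ 9. → (0, 9)
double: tangent at (0, 9): λ = (3·0² + 0)/(2·9) ≡ 0/18. 18⁻¹ ≡ 3 (mod 53), so λ ≡ 0·3 ≡ 0.
  x = λ² - 0 - 0 = 0 - 0 ≡ 0; y = λ·(0 - 0) - 9 ≡ 44. → (0, 44)
double: tangent at (0, 44): λ = (3·0² + 0)/(2·44) ≡ 0/35. 35⁻¹ ≡ 50 (mod 53) since 35·50 = 1750 ≡ 1, so λ ≡ 0·50 ≡ 0.
  x = λ² - 0 - 0 = 0 - 0 ≡ 0; y = λ·(0 - 0) - 44 ≡ 9. → (0, 9)
add Q: (0, 9) + (39, 27). λ = (27 - 9)/(39 - 0) ≡ 18/39 mod 53. 39⁻¹ ≡ 34 (mod 53) since 39·34 = 1326 ≡ 1, so λ ≡ 29.
  x = λ² - 0 - 39 = 841 - 39 ≡ 7; y = λ·(0 - 7) - 9 ≡ 0. → (7, 0)

(7, 0)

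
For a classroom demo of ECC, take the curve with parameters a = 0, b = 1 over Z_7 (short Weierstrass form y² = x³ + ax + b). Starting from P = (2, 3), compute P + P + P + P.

Double-and-add on 4 = (100)₂. Start with P = (2, 3) for the leading 1-bit.
double: tangent at (2, 3): λ = (3·2² + 0)/(2·3) ≡ 5/6. 6⁻¹ ≡ 6 (mod 7), so λ ≡ 5·6 ≡ 2.
  x = λ² - 2 - 2 = 4 - 4 ≡ 0; y = λ·(2 - 0) - 3 ≡ 1. → (0, 1)
double: tangent at (0, 1): λ = (3·0² + 0)/(2·1) ≡ 0/2. 2⁻¹ ≡ 4 (mod 7), so λ ≡ 0·4 ≡ 0.
  x = λ² - 0 - 0 = 0 - 0 ≡ 0; y = λ·(0 - 0) - 1 ≡ 6. → (0, 6)

(0, 6)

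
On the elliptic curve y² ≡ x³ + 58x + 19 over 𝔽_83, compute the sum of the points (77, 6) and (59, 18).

(77, 6) + (59, 18). λ = (18 - 6)/(59 - 77) ≡ 12/65 mod 83. 65⁻¹ ≡ 23 (mod 83), so λ ≡ 27.
  x = λ² - 77 - 59 = 729 - 136 ≡ 12; y = λ·(77 - 12) - 6 ≡ 6. → (12, 6)

(12, 6)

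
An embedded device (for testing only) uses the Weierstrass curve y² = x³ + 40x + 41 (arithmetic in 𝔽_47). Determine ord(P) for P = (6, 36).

2P: tangent at (6, 36): λ = (3·6² + 40)/(2·36) ≡ 7/25. 25⁻¹ ≡ 32 (mod 47), so λ ≡ 7·32 ≡ 36.
  x = λ² - 6 - 6 = 1296 - 12 ≡ 15; y = λ·(6 - 15) - 36 ≡ 16. → (15, 16)
3P: (15, 16) + (6, 36). λ = (36 - 16)/(6 - 15) ≡ 20/38 mod 47. 38⁻¹ ≡ 26 (mod 47) since 38·26 = 988 ≡ 1, so λ ≡ 3.
  x = λ² - 15 - 6 = 9 - 21 ≡ 35; y = λ·(15 - 35) - 16 ≡ 18. → (35, 18)
4P: (35, 18) + (6, 36). λ = (36 - 18)/(6 - 35) ≡ 18/18 mod 47. 18⁻¹ ≡ 34 (mod 47) since 18·34 = 612 ≡ 1, so λ ≡ 1.
  x = λ² - 35 - 6 = 1 - 41 ≡ 7; y = λ·(35 - 7) - 18 ≡ 10. → (7, 10)
5P: (7, 10) + (6, 36). λ = (36 - 10)/(6 - 7) ≡ 26/46 mod 47. 46⁻¹ ≡ 46 (mod 47), so λ ≡ 21.
  x = λ² - 7 - 6 = 441 - 13 ≡ 5; y = λ·(7 - 5) - 10 ≡ 32. → (5, 32)
6P: (5, 32) + (6, 36). λ = (36 - 32)/(6 - 5) ≡ 4/1 mod 47. 1⁻¹ ≡ 1 (mod 47), so λ ≡ 4.
  x = λ² - 5 - 6 = 16 - 11 ≡ 5; y = λ·(5 - 5) - 32 ≡ 15. → (5, 15)
7P: (5, 15) + (6, 36). λ = (36 - 15)/(6 - 5) ≡ 21/1 mod 47. 1⁻¹ ≡ 1 (mod 47) since 1·1 = 1 ≡ 1, so λ ≡ 21.
  x = λ² - 5 - 6 = 441 - 11 ≡ 7; y = λ·(5 - 7) - 15 ≡ 37. → (7, 37)
8P: (7, 37) + (6, 36). λ = (36 - 37)/(6 - 7) ≡ 46/46 mod 47. 46⁻¹ ≡ 46 (mod 47), so λ ≡ 1.
  x = λ² - 7 - 6 = 1 - 13 ≡ 35; y = λ·(7 - 35) - 37 ≡ 29. → (35, 29)
9P: (35, 29) + (6, 36). λ = (36 - 29)/(6 - 35) ≡ 7/18 mod 47. 18⁻¹ ≡ 34 (mod 47), so λ ≡ 3.
  x = λ² - 35 - 6 = 9 - 41 ≡ 15; y = λ·(35 - 15) - 29 ≡ 31. → (15, 31)
10P: (15, 31) + (6, 36). λ = (36 - 31)/(6 - 15) ≡ 5/38 mod 47. 38⁻¹ ≡ 26 (mod 47), so λ ≡ 36.
  x = λ² - 15 - 6 = 1296 - 21 ≡ 6; y = λ·(15 - 6) - 31 ≡ 11. → (6, 11)
11P: (6, 11) + (6, 36): same x and y₁ ≡ -y₂, so the sum is O.
11P = O, so the order is 11.

11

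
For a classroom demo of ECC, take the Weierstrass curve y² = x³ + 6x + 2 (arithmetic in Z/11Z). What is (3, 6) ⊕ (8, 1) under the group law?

(1, 3)

(3, 6) + (8, 1). λ = (1 - 6)/(8 - 3) ≡ 6/5 mod 11. 5⁻¹ ≡ 9 (mod 11) since 5·9 = 45 ≡ 1, so λ ≡ 10.
  x = λ² - 3 - 8 = 100 - 11 ≡ 1; y = λ·(3 - 1) - 6 ≡ 3. → (1, 3)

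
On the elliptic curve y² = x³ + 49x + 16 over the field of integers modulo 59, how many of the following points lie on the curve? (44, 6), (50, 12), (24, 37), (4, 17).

2

(44, 6): 6² ≡ 36, rhs ≡ 36 → on.
(50, 12): 12² ≡ 26, rhs ≡ 26 → on.
(24, 37): 37² ≡ 12, rhs ≡ 30 → off.
(4, 17): 17² ≡ 53, rhs ≡ 40 → off.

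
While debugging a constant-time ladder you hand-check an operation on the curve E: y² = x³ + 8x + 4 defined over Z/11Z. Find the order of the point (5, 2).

2P: tangent at (5, 2): λ = (3·5² + 8)/(2·2) ≡ 6/4. 4⁻¹ ≡ 3 (mod 11) since 4·3 = 12 ≡ 1, so λ ≡ 6·3 ≡ 7.
  x = λ² - 5 - 5 = 49 - 10 ≡ 6; y = λ·(5 - 6) - 2 ≡ 2. → (6, 2)
3P: (6, 2) + (5, 2). λ = (2 - 2)/(5 - 6) ≡ 0/10 mod 11. 10⁻¹ ≡ 10 (mod 11), so λ ≡ 0.
  x = λ² - 6 - 5 = 0 - 11 ≡ 0; y = λ·(6 - 0) - 2 ≡ 9. → (0, 9)
4P: (0, 9) + (5, 2). λ = (2 - 9)/(5 - 0) ≡ 4/5 mod 11. 5⁻¹ ≡ 9 (mod 11) since 5·9 = 45 ≡ 1, so λ ≡ 3.
  x = λ² - 0 - 5 = 9 - 5 ≡ 4; y = λ·(0 - 4) - 9 ≡ 1. → (4, 1)
5P: (4, 1) + (5, 2). λ = (2 - 1)/(5 - 4) ≡ 1/1 mod 11. 1⁻¹ ≡ 1 (mod 11) since 1·1 = 1 ≡ 1, so λ ≡ 1.
  x = λ² - 4 - 5 = 1 - 9 ≡ 3; y = λ·(4 - 3) - 1 ≡ 0. → (3, 0)
6P: (3, 0) + (5, 2). λ = (2 - 0)/(5 - 3) ≡ 2/2 mod 11. 2⁻¹ ≡ 6 (mod 11), so λ ≡ 1.
  x = λ² - 3 - 5 = 1 - 8 ≡ 4; y = λ·(3 - 4) - 0 ≡ 10. → (4, 10)
7P: (4, 10) + (5, 2). λ = (2 - 10)/(5 - 4) ≡ 3/1 mod 11. 1⁻¹ ≡ 1 (mod 11) since 1·1 = 1 ≡ 1, so λ ≡ 3.
  x = λ² - 4 - 5 = 9 - 9 ≡ 0; y = λ·(4 - 0) - 10 ≡ 2. → (0, 2)
8P: (0, 2) + (5, 2). λ = (2 - 2)/(5 - 0) ≡ 0/5 mod 11. 5⁻¹ ≡ 9 (mod 11), so λ ≡ 0.
  x = λ² - 0 - 5 = 0 - 5 ≡ 6; y = λ·(0 - 6) - 2 ≡ 9. → (6, 9)
9P: (6, 9) + (5, 2). λ = (2 - 9)/(5 - 6) ≡ 4/10 mod 11. 10⁻¹ ≡ 10 (mod 11), so λ ≡ 7.
  x = λ² - 6 - 5 = 49 - 11 ≡ 5; y = λ·(6 - 5) - 9 ≡ 9. → (5, 9)
10P: (5, 9) + (5, 2): same x and y₁ ≡ -y₂, so the sum is O.
10P = O, so the order is 10.

10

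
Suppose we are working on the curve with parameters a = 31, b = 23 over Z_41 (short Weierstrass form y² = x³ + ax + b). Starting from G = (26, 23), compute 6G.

(20, 19)

Repeated addition: build up to 6G.
2G: tangent at (26, 23): λ = (3·26² + 31)/(2·23) ≡ 9/5. 5⁻¹ ≡ 33 (mod 41) since 5·33 = 165 ≡ 1, so λ ≡ 9·33 ≡ 10.
  x = λ² - 26 - 26 = 100 - 52 ≡ 7; y = λ·(26 - 7) - 23 ≡ 3. → (7, 3)
3G: (7, 3) + (26, 23). λ = (23 - 3)/(26 - 7) ≡ 20/19 mod 41. 19⁻¹ ≡ 13 (mod 41), so λ ≡ 14.
  x = λ² - 7 - 26 = 196 - 33 ≡ 40; y = λ·(7 - 40) - 3 ≡ 27. → (40, 27)
4G: (40, 27) + (26, 23). λ = (23 - 27)/(26 - 40) ≡ 37/27 mod 41. 27⁻¹ ≡ 38 (mod 41), so λ ≡ 12.
  x = λ² - 40 - 26 = 144 - 66 ≡ 37; y = λ·(40 - 37) - 27 ≡ 9. → (37, 9)
5G: (37, 9) + (26, 23). λ = (23 - 9)/(26 - 37) ≡ 14/30 mod 41. 30⁻¹ ≡ 26 (mod 41), so λ ≡ 36.
  x = λ² - 37 - 26 = 1296 - 63 ≡ 3; y = λ·(37 - 3) - 9 ≡ 26. → (3, 26)
6G: (3, 26) + (26, 23). λ = (23 - 26)/(26 - 3) ≡ 38/23 mod 41. 23⁻¹ ≡ 25 (mod 41), so λ ≡ 7.
  x = λ² - 3 - 26 = 49 - 29 ≡ 20; y = λ·(3 - 20) - 26 ≡ 19. → (20, 19)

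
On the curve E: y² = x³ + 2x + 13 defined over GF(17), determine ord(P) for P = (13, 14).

8

2P: tangent at (13, 14): λ = (3·13² + 2)/(2·14) ≡ 16/11. 11⁻¹ ≡ 14 (mod 17), so λ ≡ 16·14 ≡ 3.
  x = λ² - 13 - 13 = 9 - 26 ≡ 0; y = λ·(13 - 0) - 14 ≡ 8. → (0, 8)
3P: (0, 8) + (13, 14). λ = (14 - 8)/(13 - 0) ≡ 6/13 mod 17. 13⁻¹ ≡ 4 (mod 17) since 13·4 = 52 ≡ 1, so λ ≡ 7.
  x = λ² - 0 - 13 = 49 - 13 ≡ 2; y = λ·(0 - 2) - 8 ≡ 12. → (2, 12)
4P: (2, 12) + (13, 14). λ = (14 - 12)/(13 - 2) ≡ 2/11 mod 17. 11⁻¹ ≡ 14 (mod 17), so λ ≡ 11.
  x = λ² - 2 - 13 = 121 - 15 ≡ 4; y = λ·(2 - 4) - 12 ≡ 0. → (4, 0)
5P: (4, 0) + (13, 14). λ = (14 - 0)/(13 - 4) ≡ 14/9 mod 17. 9⁻¹ ≡ 2 (mod 17), so λ ≡ 11.
  x = λ² - 4 - 13 = 121 - 17 ≡ 2; y = λ·(4 - 2) - 0 ≡ 5. → (2, 5)
6P: (2, 5) + (13, 14). λ = (14 - 5)/(13 - 2) ≡ 9/11 mod 17. 11⁻¹ ≡ 14 (mod 17) since 11·14 = 154 ≡ 1, so λ ≡ 7.
  x = λ² - 2 - 13 = 49 - 15 ≡ 0; y = λ·(2 - 0) - 5 ≡ 9. → (0, 9)
7P: (0, 9) + (13, 14). λ = (14 - 9)/(13 - 0) ≡ 5/13 mod 17. 13⁻¹ ≡ 4 (mod 17), so λ ≡ 3.
  x = λ² - 0 - 13 = 9 - 13 ≡ 13; y = λ·(0 - 13) - 9 ≡ 3. → (13, 3)
8P: (13, 3) + (13, 14): same x and y₁ ≡ -y₂, so the sum is O.
8P = O, so the order is 8.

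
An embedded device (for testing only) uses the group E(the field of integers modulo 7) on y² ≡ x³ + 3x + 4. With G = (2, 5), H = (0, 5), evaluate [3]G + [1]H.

First 3G:
Repeated addition: build up to 3G.
2G: tangent at (2, 5): λ = (3·2² + 3)/(2·5) ≡ 1/3. 3⁻¹ ≡ 5 (mod 7) since 3·5 = 15 ≡ 1, so λ ≡ 1·5 ≡ 5.
  x = λ² - 2 - 2 = 25 - 4 ≡ 0; y = λ·(2 - 0) - 5 ≡ 5. → (0, 5)
3G: (0, 5) + (2, 5). λ = (5 - 5)/(2 - 0) ≡ 0/2 mod 7. 2⁻¹ ≡ 4 (mod 7), so λ ≡ 0.
  x = λ² - 0 - 2 = 0 - 2 ≡ 5; y = λ·(0 - 5) - 5 ≡ 2. → (5, 2)
3G = (5, 2).
Finally 3G + H:
(5, 2) + (0, 5). λ = (5 - 2)/(0 - 5) ≡ 3/2 mod 7. 2⁻¹ ≡ 4 (mod 7) since 2·4 = 8 ≡ 1, so λ ≡ 5.
  x = λ² - 5 - 0 = 25 - 5 ≡ 6; y = λ·(5 - 6) - 2 ≡ 0. → (6, 0)

(6, 0)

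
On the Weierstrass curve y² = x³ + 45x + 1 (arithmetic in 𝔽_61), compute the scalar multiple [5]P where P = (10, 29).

Repeated addition: build up to 5P.
2P: tangent at (10, 29): λ = (3·10² + 45)/(2·29) ≡ 40/58. 58⁻¹ ≡ 20 (mod 61) since 58·20 = 1160 ≡ 1, so λ ≡ 40·20 ≡ 7.
  x = λ² - 10 - 10 = 49 - 20 ≡ 29; y = λ·(10 - 29) - 29 ≡ 21. → (29, 21)
3P: (29, 21) + (10, 29). λ = (29 - 21)/(10 - 29) ≡ 8/42 mod 61. 42⁻¹ ≡ 16 (mod 61), so λ ≡ 6.
  x = λ² - 29 - 10 = 36 - 39 ≡ 58; y = λ·(29 - 58) - 21 ≡ 49. → (58, 49)
4P: (58, 49) + (10, 29). λ = (29 - 49)/(10 - 58) ≡ 41/13 mod 61. 13⁻¹ ≡ 47 (mod 61), so λ ≡ 36.
  x = λ² - 58 - 10 = 1296 - 68 ≡ 8; y = λ·(58 - 8) - 49 ≡ 43. → (8, 43)
5P: (8, 43) + (10, 29). λ = (29 - 43)/(10 - 8) ≡ 47/2 mod 61. 2⁻¹ ≡ 31 (mod 61) since 2·31 = 62 ≡ 1, so λ ≡ 54.
  x = λ² - 8 - 10 = 2916 - 18 ≡ 31; y = λ·(8 - 31) - 43 ≡ 57. → (31, 57)

(31, 57)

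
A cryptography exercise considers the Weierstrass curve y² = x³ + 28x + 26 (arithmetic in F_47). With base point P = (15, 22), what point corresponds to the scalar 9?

(44, 3)

Repeated addition: build up to 9P.
2P: tangent at (15, 22): λ = (3·15² + 28)/(2·22) ≡ 45/44. 44⁻¹ ≡ 31 (mod 47), so λ ≡ 45·31 ≡ 32.
  x = λ² - 15 - 15 = 1024 - 30 ≡ 7; y = λ·(15 - 7) - 22 ≡ 46. → (7, 46)
3P: (7, 46) + (15, 22). λ = (22 - 46)/(15 - 7) ≡ 23/8 mod 47. 8⁻¹ ≡ 6 (mod 47) since 8·6 = 48 ≡ 1, so λ ≡ 44.
  x = λ² - 7 - 15 = 1936 - 22 ≡ 34; y = λ·(7 - 34) - 46 ≡ 35. → (34, 35)
4P: (34, 35) + (15, 22). λ = (22 - 35)/(15 - 34) ≡ 34/28 mod 47. 28⁻¹ ≡ 42 (mod 47), so λ ≡ 18.
  x = λ² - 34 - 15 = 324 - 49 ≡ 40; y = λ·(34 - 40) - 35 ≡ 45. → (40, 45)
5P: (40, 45) + (15, 22). λ = (22 - 45)/(15 - 40) ≡ 24/22 mod 47. 22⁻¹ ≡ 15 (mod 47) since 22·15 = 330 ≡ 1, so λ ≡ 31.
  x = λ² - 40 - 15 = 961 - 55 ≡ 13; y = λ·(40 - 13) - 45 ≡ 40. → (13, 40)
6P: (13, 40) + (15, 22). λ = (22 - 40)/(15 - 13) ≡ 29/2 mod 47. 2⁻¹ ≡ 24 (mod 47), so λ ≡ 38.
  x = λ² - 13 - 15 = 1444 - 28 ≡ 6; y = λ·(13 - 6) - 40 ≡ 38. → (6, 38)
7P: (6, 38) + (15, 22). λ = (22 - 38)/(15 - 6) ≡ 31/9 mod 47. 9⁻¹ ≡ 21 (mod 47) since 9·21 = 189 ≡ 1, so λ ≡ 40.
  x = λ² - 6 - 15 = 1600 - 21 ≡ 28; y = λ·(6 - 28) - 38 ≡ 22. → (28, 22)
8P: (28, 22) + (15, 22). λ = (22 - 22)/(15 - 28) ≡ 0/34 mod 47. 34⁻¹ ≡ 18 (mod 47) since 34·18 = 612 ≡ 1, so λ ≡ 0.
  x = λ² - 28 - 15 = 0 - 43 ≡ 4; y = λ·(28 - 4) - 22 ≡ 25. → (4, 25)
9P: (4, 25) + (15, 22). λ = (22 - 25)/(15 - 4) ≡ 44/11 mod 47. 11⁻¹ ≡ 30 (mod 47), so λ ≡ 4.
  x = λ² - 4 - 15 = 16 - 19 ≡ 44; y = λ·(4 - 44) - 25 ≡ 3. → (44, 3)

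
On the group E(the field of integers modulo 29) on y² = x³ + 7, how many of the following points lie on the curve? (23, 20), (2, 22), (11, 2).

2

(23, 20): 20² ≡ 23, rhs ≡ 23 → on.
(2, 22): 22² ≡ 20, rhs ≡ 15 → off.
(11, 2): 2² ≡ 4, rhs ≡ 4 → on.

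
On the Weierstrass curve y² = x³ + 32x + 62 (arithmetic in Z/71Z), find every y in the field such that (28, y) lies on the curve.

x³ + 32x + 62 = 22910 ≡ 48 (mod 71).
Square roots of 48 mod 71: 30 and 41 (since 30² = 900 ≡ 48).

30, 41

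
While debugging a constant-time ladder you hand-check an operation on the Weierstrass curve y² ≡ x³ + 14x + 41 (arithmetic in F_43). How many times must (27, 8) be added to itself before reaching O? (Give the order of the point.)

11

2P: tangent at (27, 8): λ = (3·27² + 14)/(2·8) ≡ 8/16. 16⁻¹ ≡ 35 (mod 43), so λ ≡ 8·35 ≡ 22.
  x = λ² - 27 - 27 = 484 - 54 ≡ 0; y = λ·(27 - 0) - 8 ≡ 27. → (0, 27)
3P: (0, 27) + (27, 8). λ = (8 - 27)/(27 - 0) ≡ 24/27 mod 43. 27⁻¹ ≡ 8 (mod 43), so λ ≡ 20.
  x = λ² - 0 - 27 = 400 - 27 ≡ 29; y = λ·(0 - 29) - 27 ≡ 38. → (29, 38)
4P: (29, 38) + (27, 8). λ = (8 - 38)/(27 - 29) ≡ 13/41 mod 43. 41⁻¹ ≡ 21 (mod 43) since 41·21 = 861 ≡ 1, so λ ≡ 15.
  x = λ² - 29 - 27 = 225 - 56 ≡ 40; y = λ·(29 - 40) - 38 ≡ 12. → (40, 12)
5P: (40, 12) + (27, 8). λ = (8 - 12)/(27 - 40) ≡ 39/30 mod 43. 30⁻¹ ≡ 33 (mod 43) since 30·33 = 990 ≡ 1, so λ ≡ 40.
  x = λ² - 40 - 27 = 1600 - 67 ≡ 28; y = λ·(40 - 28) - 12 ≡ 38. → (28, 38)
6P: (28, 38) + (27, 8). λ = (8 - 38)/(27 - 28) ≡ 13/42 mod 43. 42⁻¹ ≡ 42 (mod 43), so λ ≡ 30.
  x = λ² - 28 - 27 = 900 - 55 ≡ 28; y = λ·(28 - 28) - 38 ≡ 5. → (28, 5)
7P: (28, 5) + (27, 8). λ = (8 - 5)/(27 - 28) ≡ 3/42 mod 43. 42⁻¹ ≡ 42 (mod 43) since 42·42 = 1764 ≡ 1, so λ ≡ 40.
  x = λ² - 28 - 27 = 1600 - 55 ≡ 40; y = λ·(28 - 40) - 5 ≡ 31. → (40, 31)
8P: (40, 31) + (27, 8). λ = (8 - 31)/(27 - 40) ≡ 20/30 mod 43. 30⁻¹ ≡ 33 (mod 43), so λ ≡ 15.
  x = λ² - 40 - 27 = 225 - 67 ≡ 29; y = λ·(40 - 29) - 31 ≡ 5. → (29, 5)
9P: (29, 5) + (27, 8). λ = (8 - 5)/(27 - 29) ≡ 3/41 mod 43. 41⁻¹ ≡ 21 (mod 43), so λ ≡ 20.
  x = λ² - 29 - 27 = 400 - 56 ≡ 0; y = λ·(29 - 0) - 5 ≡ 16. → (0, 16)
10P: (0, 16) + (27, 8). λ = (8 - 16)/(27 - 0) ≡ 35/27 mod 43. 27⁻¹ ≡ 8 (mod 43) since 27·8 = 216 ≡ 1, so λ ≡ 22.
  x = λ² - 0 - 27 = 484 - 27 ≡ 27; y = λ·(0 - 27) - 16 ≡ 35. → (27, 35)
11P: (27, 35) + (27, 8): same x and y₁ ≡ -y₂, so the sum is O.
11P = O, so the order is 11.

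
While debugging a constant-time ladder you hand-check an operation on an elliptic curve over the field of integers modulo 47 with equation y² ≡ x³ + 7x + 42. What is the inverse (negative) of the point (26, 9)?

(26, 38)

-(26, 9) = (26, -9 mod 47) = (26, 38).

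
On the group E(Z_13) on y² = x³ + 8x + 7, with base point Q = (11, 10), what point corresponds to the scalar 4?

(4, 5)

Double-and-add on 4 = (100)₂. Start with Q = (11, 10) for the leading 1-bit.
double: tangent at (11, 10): λ = (3·11² + 8)/(2·10) ≡ 7/7. 7⁻¹ ≡ 2 (mod 13), so λ ≡ 7·2 ≡ 1.
  x = λ² - 11 - 11 = 1 - 22 ≡ 5; y = λ·(11 - 5) - 10 ≡ 9. → (5, 9)
double: tangent at (5, 9): λ = (3·5² + 8)/(2·9) ≡ 5/5. 5⁻¹ ≡ 8 (mod 13) since 5·8 = 40 ≡ 1, so λ ≡ 5·8 ≡ 1.
  x = λ² - 5 - 5 = 1 - 10 ≡ 4; y = λ·(5 - 4) - 9 ≡ 5. → (4, 5)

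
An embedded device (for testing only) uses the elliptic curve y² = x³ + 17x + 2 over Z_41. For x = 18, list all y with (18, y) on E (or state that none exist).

x³ + 17x + 2 = 6140 ≡ 31 (mod 41).
Square roots of 31 mod 41: 20 and 21 (since 20² = 400 ≡ 31).

20, 21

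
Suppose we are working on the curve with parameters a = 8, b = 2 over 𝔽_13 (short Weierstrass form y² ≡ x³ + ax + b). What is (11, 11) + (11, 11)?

(3, 1)

tangent at (11, 11): λ = (3·11² + 8)/(2·11) ≡ 7/9. 9⁻¹ ≡ 3 (mod 13) since 9·3 = 27 ≡ 1, so λ ≡ 7·3 ≡ 8.
  x = λ² - 11 - 11 = 64 - 22 ≡ 3; y = λ·(11 - 3) - 11 ≡ 1. → (3, 1)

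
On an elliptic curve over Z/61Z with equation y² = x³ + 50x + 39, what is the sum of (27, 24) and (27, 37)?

O

The two points share x = 27 and their y-coordinates satisfy 24 + 37 ≡ 0 (mod 61), so they are inverses. Their sum is O.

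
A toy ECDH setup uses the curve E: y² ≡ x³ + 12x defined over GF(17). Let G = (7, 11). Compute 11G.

Double-and-add on 11 = (1011)₂. Start with G = (7, 11) for the leading 1-bit.
double: tangent at (7, 11): λ = (3·7² + 12)/(2·11) ≡ 6/5. 5⁻¹ ≡ 7 (mod 17) since 5·7 = 35 ≡ 1, so λ ≡ 6·7 ≡ 8.
  x = λ² - 7 - 7 = 64 - 14 ≡ 16; y = λ·(7 - 16) - 11 ≡ 2. → (16, 2)
double: tangent at (16, 2): λ = (3·16² + 12)/(2·2) ≡ 15/4. 4⁻¹ ≡ 13 (mod 17), so λ ≡ 15·13 ≡ 8.
  x = λ² - 16 - 16 = 64 - 32 ≡ 15; y = λ·(16 - 15) - 2 ≡ 6. → (15, 6)
add G: (15, 6) + (7, 11). λ = (11 - 6)/(7 - 15) ≡ 5/9 mod 17. 9⁻¹ ≡ 2 (mod 17), so λ ≡ 10.
  x = λ² - 15 - 7 = 100 - 22 ≡ 10; y = λ·(15 - 10) - 6 ≡ 10. → (10, 10)
double: tangent at (10, 10): λ = (3·10² + 12)/(2·10) ≡ 6/3. 3⁻¹ ≡ 6 (mod 17), so λ ≡ 6·6 ≡ 2.
  x = λ² - 10 - 10 = 4 - 20 ≡ 1; y = λ·(10 - 1) - 10 ≡ 8. → (1, 8)
add G: (1, 8) + (7, 11). λ = (11 - 8)/(7 - 1) ≡ 3/6 mod 17. 6⁻¹ ≡ 3 (mod 17), so λ ≡ 9.
  x = λ² - 1 - 7 = 81 - 8 ≡ 5; y = λ·(1 - 5) - 8 ≡ 7. → (5, 7)

(5, 7)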